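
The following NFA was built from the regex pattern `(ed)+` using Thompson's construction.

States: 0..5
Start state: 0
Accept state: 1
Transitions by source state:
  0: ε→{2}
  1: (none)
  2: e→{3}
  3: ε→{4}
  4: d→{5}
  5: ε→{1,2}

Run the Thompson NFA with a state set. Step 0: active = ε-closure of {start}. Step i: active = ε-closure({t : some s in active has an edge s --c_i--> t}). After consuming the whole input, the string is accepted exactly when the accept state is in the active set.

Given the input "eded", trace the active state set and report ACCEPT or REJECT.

Answer: ACCEPT

Derivation:
initial (ε-close {0}): {0,2}
'e' @ 1: {3,4}
'd' @ 2: {1,2,5}  [accepting]
'e' @ 3: {3,4}
'd' @ 4: {1,2,5}  [accepting]
final: {1,2,5}; accept 1 in set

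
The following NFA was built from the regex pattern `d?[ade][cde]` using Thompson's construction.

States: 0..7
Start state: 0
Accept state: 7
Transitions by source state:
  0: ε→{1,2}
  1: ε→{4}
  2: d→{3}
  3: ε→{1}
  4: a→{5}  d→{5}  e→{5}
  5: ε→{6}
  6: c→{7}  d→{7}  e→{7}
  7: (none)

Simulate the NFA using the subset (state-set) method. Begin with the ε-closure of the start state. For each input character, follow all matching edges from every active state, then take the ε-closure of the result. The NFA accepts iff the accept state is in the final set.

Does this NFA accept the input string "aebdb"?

start: ε-closure({0}) = {0,1,2,4}
'a' @ 1: {5,6}
'e' @ 2: {7}  (accept∈set)
'b' @ 3: {}  — state set empty
rest 'db' ignored (set empty)
end set {} — state 7 not in

Answer: REJECT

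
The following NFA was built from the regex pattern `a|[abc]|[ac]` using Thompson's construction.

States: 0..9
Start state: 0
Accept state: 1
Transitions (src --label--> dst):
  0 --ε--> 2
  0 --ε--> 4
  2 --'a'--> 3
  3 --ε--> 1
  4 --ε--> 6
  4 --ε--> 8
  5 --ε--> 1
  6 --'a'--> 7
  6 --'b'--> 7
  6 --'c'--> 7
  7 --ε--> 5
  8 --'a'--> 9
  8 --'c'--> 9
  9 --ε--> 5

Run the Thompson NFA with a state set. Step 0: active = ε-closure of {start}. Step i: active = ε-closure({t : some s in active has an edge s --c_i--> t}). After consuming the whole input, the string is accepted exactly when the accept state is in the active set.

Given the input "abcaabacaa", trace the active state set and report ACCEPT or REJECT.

Answer: REJECT

Derivation:
S₀ = ε-closure({0}) = {0,2,4,6,8}
'a' @ 1: {1,3,5,7,9}  (accept∈set)
'b' @ 2: {}  — dead — no transitions
rest 'caabacaa' ignored (set empty)
final: {}; accept 1 not in set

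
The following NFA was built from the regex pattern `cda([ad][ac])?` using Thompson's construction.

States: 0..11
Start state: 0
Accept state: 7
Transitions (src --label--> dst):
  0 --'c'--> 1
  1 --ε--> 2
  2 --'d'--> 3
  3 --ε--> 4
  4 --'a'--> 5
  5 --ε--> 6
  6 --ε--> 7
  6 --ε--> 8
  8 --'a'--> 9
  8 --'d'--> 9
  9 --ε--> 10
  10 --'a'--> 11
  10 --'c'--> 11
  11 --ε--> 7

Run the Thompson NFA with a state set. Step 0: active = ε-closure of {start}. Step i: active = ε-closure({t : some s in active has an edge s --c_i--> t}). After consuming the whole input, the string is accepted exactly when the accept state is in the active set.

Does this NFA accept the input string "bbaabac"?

start: ε-closure({0}) = {0}
'b' @ 1: {}  — state set empty
rest 'baabac' ignored (set empty)
after full input: {}  (accept=7 not in)

Answer: REJECT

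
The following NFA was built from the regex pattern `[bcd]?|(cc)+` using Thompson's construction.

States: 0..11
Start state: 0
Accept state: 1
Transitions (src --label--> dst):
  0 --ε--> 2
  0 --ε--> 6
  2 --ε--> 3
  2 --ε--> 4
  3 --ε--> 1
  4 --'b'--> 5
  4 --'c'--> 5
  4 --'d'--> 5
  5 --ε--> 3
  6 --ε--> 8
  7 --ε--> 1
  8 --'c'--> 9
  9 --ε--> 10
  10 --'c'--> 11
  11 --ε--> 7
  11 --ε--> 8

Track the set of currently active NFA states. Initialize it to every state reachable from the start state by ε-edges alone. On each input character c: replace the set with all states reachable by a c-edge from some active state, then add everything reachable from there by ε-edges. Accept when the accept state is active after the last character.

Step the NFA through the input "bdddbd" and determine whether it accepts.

S₀ = ε-closure({0}) = {0,1,2,3,4,6,8}
'b' @ 1: {1,3,5}  (accept∈set)
'd' @ 2: {}  — dead — no transitions
rest 'ddbd' ignored (set empty)
end set {} — state 1 not in

Answer: REJECT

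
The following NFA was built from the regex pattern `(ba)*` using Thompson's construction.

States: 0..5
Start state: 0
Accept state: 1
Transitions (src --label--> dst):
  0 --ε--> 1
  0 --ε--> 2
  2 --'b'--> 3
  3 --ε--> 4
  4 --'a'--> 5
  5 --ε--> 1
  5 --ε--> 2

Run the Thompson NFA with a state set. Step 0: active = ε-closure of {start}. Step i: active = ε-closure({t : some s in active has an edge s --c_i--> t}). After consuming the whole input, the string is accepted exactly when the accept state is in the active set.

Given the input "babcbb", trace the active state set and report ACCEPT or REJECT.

Answer: REJECT

Trace:
start: ε-closure({0}) = {0,1,2}
'b' @ 1: {3,4}
'a' @ 2: {1,2,5}  ✓accept
'b' @ 3: {3,4}
'c' @ 4: {}  — no active states
rest 'bb' ignored (set empty)
final: {}; accept 1 not in set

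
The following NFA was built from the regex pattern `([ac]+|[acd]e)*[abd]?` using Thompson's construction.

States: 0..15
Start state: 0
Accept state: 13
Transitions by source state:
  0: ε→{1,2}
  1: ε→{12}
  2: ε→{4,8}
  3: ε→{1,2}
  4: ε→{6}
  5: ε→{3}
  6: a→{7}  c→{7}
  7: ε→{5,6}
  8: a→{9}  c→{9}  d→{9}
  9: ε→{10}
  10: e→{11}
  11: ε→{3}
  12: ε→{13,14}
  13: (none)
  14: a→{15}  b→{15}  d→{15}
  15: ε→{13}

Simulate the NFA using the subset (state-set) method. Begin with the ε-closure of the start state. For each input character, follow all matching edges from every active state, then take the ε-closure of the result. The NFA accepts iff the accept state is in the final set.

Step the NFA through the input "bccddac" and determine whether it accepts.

Answer: REJECT

Derivation:
initial (ε-close {0}): {0,1,2,4,6,8,12,13,14}
'b' @ 1: {13,15}  ✓accept
'c' @ 2: {}  — dead — no transitions
rest 'cddac' ignored (set empty)
end set {} — state 13 not in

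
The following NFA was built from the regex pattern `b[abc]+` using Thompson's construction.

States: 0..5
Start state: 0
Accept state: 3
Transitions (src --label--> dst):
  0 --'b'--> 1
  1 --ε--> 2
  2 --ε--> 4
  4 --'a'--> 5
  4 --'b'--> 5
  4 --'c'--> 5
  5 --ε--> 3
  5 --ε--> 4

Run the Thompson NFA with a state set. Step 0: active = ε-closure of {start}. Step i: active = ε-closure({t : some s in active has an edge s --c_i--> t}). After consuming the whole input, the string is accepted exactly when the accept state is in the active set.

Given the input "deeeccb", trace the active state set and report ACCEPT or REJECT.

Answer: REJECT

Steps:
S₀ = ε-closure({0}) = {0}
'd' @ 1: {}  — dead — no transitions
rest 'eeeccb' ignored (set empty)
after full input: {}  (accept=3 not in)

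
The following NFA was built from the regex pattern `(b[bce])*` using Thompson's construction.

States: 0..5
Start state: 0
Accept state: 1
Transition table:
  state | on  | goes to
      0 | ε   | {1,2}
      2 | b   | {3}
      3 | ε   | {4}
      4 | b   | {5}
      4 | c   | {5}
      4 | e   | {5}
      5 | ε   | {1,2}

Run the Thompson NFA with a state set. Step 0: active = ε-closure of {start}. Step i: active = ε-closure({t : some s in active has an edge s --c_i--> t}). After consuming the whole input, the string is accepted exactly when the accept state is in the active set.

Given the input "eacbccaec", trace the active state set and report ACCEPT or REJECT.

Answer: REJECT

Steps:
start: ε-closure({0}) = {0,1,2}
'e' @ 1: {}  — dead — no transitions
rest 'acbccaec' ignored (set empty)
final: {}; accept 1 not in set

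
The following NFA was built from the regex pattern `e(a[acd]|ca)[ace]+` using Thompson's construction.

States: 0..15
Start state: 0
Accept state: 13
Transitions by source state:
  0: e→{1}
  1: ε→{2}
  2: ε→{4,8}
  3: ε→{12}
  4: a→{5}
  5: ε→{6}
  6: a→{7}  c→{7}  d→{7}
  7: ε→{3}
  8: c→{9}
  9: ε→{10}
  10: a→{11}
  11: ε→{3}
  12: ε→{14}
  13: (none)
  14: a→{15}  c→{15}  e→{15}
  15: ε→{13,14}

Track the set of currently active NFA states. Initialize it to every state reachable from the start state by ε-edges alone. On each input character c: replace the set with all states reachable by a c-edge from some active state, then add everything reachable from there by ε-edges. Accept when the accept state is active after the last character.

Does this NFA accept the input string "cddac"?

Answer: REJECT

Steps:
initial (ε-close {0}): {0}
'c' @ 1: {}  — state set empty
rest 'ddac' ignored (set empty)
final: {}; accept 13 not in set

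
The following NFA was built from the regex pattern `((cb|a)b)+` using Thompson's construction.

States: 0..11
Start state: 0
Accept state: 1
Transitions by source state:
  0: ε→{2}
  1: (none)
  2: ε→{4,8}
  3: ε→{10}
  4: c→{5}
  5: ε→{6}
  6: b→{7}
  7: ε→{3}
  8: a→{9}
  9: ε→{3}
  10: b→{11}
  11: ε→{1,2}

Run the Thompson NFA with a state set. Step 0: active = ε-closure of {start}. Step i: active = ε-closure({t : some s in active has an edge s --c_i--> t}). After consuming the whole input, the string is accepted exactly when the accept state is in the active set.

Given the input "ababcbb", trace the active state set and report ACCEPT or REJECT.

S₀ = ε-closure({0}) = {0,2,4,8}
'a' @ 1: {3,9,10}
'b' @ 2: {1,2,4,8,11}  [accepting]
'a' @ 3: {3,9,10}
'b' @ 4: {1,2,4,8,11}  [accepting]
'c' @ 5: {5,6}
'b' @ 6: {3,7,10}
'b' @ 7: {1,2,4,8,11}  [accepting]
after full input: {1,2,4,8,11}  (accept=1 in)

Answer: ACCEPT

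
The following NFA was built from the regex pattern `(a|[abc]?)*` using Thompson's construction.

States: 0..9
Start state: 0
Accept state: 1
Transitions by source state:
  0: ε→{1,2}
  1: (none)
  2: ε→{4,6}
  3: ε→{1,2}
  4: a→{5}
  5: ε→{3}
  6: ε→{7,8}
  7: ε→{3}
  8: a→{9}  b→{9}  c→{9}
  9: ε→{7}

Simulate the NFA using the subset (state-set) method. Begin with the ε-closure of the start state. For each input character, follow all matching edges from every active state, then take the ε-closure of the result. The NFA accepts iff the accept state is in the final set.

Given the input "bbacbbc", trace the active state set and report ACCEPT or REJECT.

Answer: ACCEPT

Trace:
S₀ = ε-closure({0}) = {0,1,2,3,4,6,7,8}
'b' @ 1: {1,2,3,4,6,7,8,9}  [accepting]
'b' @ 2: {1,2,3,4,6,7,8,9}  [accepting]
'a' @ 3: {1,2,3,4,5,6,7,8,9}  [accepting]
'c' @ 4: {1,2,3,4,6,7,8,9}  [accepting]
'b' @ 5: {1,2,3,4,6,7,8,9}  [accepting]
'b' @ 6: {1,2,3,4,6,7,8,9}  [accepting]
'c' @ 7: {1,2,3,4,6,7,8,9}  [accepting]
after full input: {1,2,3,4,6,7,8,9}  (accept=1 in)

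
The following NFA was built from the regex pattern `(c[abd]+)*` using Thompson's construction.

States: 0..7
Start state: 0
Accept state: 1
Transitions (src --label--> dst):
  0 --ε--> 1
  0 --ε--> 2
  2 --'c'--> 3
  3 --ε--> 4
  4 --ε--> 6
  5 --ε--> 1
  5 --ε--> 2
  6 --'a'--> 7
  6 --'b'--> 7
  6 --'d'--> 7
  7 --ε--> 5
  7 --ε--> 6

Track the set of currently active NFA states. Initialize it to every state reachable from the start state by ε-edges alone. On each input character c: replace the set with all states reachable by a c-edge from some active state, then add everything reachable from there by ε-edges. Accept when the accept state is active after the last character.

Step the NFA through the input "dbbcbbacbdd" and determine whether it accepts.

start: ε-closure({0}) = {0,1,2}
'd' @ 1: {}  — state set empty
rest 'bbcbbacbdd' ignored (set empty)
final: {}; accept 1 not in set

Answer: REJECT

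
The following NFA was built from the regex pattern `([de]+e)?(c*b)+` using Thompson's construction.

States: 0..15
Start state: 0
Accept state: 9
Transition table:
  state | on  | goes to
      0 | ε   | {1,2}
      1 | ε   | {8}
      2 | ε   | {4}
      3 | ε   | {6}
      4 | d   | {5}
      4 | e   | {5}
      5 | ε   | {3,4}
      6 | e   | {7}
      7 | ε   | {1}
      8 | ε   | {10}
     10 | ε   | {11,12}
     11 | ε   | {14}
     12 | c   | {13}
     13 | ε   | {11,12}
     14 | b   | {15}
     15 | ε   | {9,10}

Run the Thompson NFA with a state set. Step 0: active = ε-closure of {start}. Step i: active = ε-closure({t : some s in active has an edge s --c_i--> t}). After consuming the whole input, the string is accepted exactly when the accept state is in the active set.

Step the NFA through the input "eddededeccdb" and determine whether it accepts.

initial (ε-close {0}): {0,1,2,4,8,10,11,12,14}
'e' @ 1: {3,4,5,6}
'd' @ 2: {3,4,5,6}
'd' @ 3: {3,4,5,6}
'e' @ 4: {1,3,4,5,6,7,8,10,11,12,14}
'd' @ 5: {3,4,5,6}
'e' @ 6: {1,3,4,5,6,7,8,10,11,12,14}
'd' @ 7: {3,4,5,6}
'e' @ 8: {1,3,4,5,6,7,8,10,11,12,14}
'c' @ 9: {11,12,13,14}
'c' @ 10: {11,12,13,14}
'd' @ 11: {}  — no active states
rest 'b' ignored (set empty)
final: {}; accept 9 not in set

Answer: REJECT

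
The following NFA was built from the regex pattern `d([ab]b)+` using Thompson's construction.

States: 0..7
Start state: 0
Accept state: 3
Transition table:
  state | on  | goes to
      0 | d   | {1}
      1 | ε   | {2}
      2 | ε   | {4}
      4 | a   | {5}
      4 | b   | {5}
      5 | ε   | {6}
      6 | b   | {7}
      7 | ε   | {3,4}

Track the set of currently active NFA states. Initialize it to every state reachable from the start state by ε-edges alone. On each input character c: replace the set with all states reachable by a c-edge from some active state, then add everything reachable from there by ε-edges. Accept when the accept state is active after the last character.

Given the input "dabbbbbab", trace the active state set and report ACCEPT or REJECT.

S₀ = ε-closure({0}) = {0}
'd' @ 1: {1,2,4}
'a' @ 2: {5,6}
'b' @ 3: {3,4,7}  [accepting]
'b' @ 4: {5,6}
'b' @ 5: {3,4,7}  [accepting]
'b' @ 6: {5,6}
'b' @ 7: {3,4,7}  [accepting]
'a' @ 8: {5,6}
'b' @ 9: {3,4,7}  [accepting]
end set {3,4,7} — state 3 in

Answer: ACCEPT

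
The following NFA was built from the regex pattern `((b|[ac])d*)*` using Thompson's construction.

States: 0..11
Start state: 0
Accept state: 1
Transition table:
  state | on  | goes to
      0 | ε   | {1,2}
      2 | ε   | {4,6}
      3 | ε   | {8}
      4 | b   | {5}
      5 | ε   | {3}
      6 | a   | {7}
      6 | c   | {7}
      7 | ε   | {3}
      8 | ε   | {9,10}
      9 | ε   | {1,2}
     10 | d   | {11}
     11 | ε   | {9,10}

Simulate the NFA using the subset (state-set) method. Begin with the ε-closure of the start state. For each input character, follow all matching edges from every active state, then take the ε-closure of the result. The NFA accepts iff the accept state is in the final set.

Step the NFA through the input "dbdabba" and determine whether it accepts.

Answer: REJECT

Steps:
start: ε-closure({0}) = {0,1,2,4,6}
'd' @ 1: {}  — state set empty
rest 'bdabba' ignored (set empty)
after full input: {}  (accept=1 not in)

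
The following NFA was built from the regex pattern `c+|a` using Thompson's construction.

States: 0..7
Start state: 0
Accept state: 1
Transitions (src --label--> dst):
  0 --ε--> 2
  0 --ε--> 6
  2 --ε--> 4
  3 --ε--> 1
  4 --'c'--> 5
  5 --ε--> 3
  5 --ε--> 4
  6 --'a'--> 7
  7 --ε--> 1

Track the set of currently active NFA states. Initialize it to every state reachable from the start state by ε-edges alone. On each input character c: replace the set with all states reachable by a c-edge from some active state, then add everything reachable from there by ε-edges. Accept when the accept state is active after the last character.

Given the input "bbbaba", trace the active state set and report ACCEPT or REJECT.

Answer: REJECT

Steps:
S₀ = ε-closure({0}) = {0,2,4,6}
'b' @ 1: {}  — no active states
rest 'bbaba' ignored (set empty)
end set {} — state 1 not in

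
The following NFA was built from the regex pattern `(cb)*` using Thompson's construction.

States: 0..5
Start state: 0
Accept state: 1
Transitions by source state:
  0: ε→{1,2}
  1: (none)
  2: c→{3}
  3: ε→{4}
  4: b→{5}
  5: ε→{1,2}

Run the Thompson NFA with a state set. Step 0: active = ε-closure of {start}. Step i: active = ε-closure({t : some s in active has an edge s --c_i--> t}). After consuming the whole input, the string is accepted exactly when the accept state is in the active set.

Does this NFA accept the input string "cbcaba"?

Answer: REJECT

Steps:
start: ε-closure({0}) = {0,1,2}
'c' @ 1: {3,4}
'b' @ 2: {1,2,5}  ✓accept
'c' @ 3: {3,4}
'a' @ 4: {}  — no active states
rest 'ba' ignored (set empty)
end set {} — state 1 not in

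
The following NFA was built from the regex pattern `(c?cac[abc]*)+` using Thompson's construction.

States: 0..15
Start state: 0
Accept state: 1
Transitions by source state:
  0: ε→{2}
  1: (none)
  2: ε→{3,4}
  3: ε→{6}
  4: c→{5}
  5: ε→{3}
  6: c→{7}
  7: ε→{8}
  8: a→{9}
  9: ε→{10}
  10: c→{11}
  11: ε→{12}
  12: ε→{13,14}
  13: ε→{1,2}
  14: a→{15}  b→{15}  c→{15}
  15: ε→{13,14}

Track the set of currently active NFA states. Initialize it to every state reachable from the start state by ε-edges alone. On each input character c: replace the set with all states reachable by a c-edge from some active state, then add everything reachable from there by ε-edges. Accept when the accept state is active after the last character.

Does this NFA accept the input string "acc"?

Answer: REJECT

Trace:
S₀ = ε-closure({0}) = {0,2,3,4,6}
'a' @ 1: {}  — no active states
rest 'cc' ignored (set empty)
final: {}; accept 1 not in set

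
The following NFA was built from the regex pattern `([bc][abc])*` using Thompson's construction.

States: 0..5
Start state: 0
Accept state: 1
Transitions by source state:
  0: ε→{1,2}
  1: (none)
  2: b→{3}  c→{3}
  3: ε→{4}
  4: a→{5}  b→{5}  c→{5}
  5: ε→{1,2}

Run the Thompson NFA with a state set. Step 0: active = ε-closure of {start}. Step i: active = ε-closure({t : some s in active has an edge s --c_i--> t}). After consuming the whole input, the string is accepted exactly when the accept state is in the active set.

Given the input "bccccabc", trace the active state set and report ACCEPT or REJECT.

Answer: ACCEPT

Trace:
S₀ = ε-closure({0}) = {0,1,2}
'b' @ 1: {3,4}
'c' @ 2: {1,2,5}  [accepting]
'c' @ 3: {3,4}
'c' @ 4: {1,2,5}  [accepting]
'c' @ 5: {3,4}
'a' @ 6: {1,2,5}  [accepting]
'b' @ 7: {3,4}
'c' @ 8: {1,2,5}  [accepting]
after full input: {1,2,5}  (accept=1 in)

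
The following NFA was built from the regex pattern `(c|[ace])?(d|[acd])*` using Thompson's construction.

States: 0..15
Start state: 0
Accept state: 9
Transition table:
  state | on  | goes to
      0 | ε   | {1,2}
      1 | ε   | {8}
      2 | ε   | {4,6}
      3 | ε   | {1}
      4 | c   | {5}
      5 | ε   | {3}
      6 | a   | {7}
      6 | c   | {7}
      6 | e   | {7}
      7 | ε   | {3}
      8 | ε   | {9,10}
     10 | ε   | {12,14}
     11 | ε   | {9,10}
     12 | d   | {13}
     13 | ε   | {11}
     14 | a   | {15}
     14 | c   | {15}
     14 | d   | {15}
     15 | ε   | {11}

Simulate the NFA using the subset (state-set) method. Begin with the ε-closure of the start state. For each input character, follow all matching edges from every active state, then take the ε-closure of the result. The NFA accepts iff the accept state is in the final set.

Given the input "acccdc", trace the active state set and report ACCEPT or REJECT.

S₀ = ε-closure({0}) = {0,1,2,4,6,8,9,10,12,14}
'a' @ 1: {1,3,7,8,9,10,11,12,14,15}  [accepting]
'c' @ 2: {9,10,11,12,14,15}  [accepting]
'c' @ 3: {9,10,11,12,14,15}  [accepting]
'c' @ 4: {9,10,11,12,14,15}  [accepting]
'd' @ 5: {9,10,11,12,13,14,15}  [accepting]
'c' @ 6: {9,10,11,12,14,15}  [accepting]
end set {9,10,11,12,14,15} — state 9 in

Answer: ACCEPT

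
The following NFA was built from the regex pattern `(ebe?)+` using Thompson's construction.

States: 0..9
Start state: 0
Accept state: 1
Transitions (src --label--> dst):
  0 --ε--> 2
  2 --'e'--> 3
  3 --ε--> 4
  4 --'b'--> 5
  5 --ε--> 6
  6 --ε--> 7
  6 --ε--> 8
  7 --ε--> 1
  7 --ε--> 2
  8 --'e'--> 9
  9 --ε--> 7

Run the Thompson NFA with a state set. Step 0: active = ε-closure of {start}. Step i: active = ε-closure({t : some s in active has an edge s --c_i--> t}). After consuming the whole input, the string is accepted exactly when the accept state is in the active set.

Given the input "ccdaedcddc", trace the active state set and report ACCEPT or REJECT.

Answer: REJECT

Trace:
start: ε-closure({0}) = {0,2}
'c' @ 1: {}  — no active states
rest 'cdaedcddc' ignored (set empty)
final: {}; accept 1 not in set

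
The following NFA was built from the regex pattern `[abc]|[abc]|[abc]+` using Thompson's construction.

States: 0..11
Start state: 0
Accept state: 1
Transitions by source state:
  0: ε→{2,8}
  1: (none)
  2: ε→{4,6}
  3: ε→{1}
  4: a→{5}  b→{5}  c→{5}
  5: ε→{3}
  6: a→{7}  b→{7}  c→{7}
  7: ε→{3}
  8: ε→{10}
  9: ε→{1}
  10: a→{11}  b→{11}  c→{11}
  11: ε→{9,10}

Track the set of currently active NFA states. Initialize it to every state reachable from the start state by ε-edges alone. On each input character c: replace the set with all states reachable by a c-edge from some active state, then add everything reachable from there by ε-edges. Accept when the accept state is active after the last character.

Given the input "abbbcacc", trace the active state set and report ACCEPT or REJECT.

start: ε-closure({0}) = {0,2,4,6,8,10}
'a' @ 1: {1,3,5,7,9,10,11}  [accepting]
'b' @ 2: {1,9,10,11}  [accepting]
'b' @ 3: {1,9,10,11}  [accepting]
'b' @ 4: {1,9,10,11}  [accepting]
'c' @ 5: {1,9,10,11}  [accepting]
'a' @ 6: {1,9,10,11}  [accepting]
'c' @ 7: {1,9,10,11}  [accepting]
'c' @ 8: {1,9,10,11}  [accepting]
end set {1,9,10,11} — state 1 in

Answer: ACCEPT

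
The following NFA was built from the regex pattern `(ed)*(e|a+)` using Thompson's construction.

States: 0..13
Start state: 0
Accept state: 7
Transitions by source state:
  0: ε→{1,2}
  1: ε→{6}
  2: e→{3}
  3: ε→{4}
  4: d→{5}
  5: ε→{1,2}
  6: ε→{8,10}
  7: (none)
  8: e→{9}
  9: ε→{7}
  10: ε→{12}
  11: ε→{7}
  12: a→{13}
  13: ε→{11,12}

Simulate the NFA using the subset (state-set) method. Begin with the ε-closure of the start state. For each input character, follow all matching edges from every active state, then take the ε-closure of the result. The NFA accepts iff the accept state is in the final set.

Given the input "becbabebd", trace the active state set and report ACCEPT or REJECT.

Answer: REJECT

Derivation:
S₀ = ε-closure({0}) = {0,1,2,6,8,10,12}
'b' @ 1: {}  — dead — no transitions
rest 'ecbabebd' ignored (set empty)
final: {}; accept 7 not in set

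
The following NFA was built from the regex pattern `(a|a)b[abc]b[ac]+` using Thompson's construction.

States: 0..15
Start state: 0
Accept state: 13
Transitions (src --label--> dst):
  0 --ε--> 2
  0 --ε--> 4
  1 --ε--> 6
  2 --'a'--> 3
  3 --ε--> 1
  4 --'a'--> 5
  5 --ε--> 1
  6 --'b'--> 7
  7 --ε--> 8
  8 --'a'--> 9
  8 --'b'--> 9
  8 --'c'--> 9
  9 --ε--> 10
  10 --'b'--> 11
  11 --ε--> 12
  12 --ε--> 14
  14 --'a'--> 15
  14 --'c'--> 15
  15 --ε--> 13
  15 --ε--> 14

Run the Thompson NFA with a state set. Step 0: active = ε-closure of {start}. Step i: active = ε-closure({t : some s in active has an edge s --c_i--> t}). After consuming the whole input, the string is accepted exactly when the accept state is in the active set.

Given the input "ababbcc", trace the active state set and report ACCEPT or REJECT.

start: ε-closure({0}) = {0,2,4}
'a' @ 1: {1,3,5,6}
'b' @ 2: {7,8}
'a' @ 3: {9,10}
'b' @ 4: {11,12,14}
'b' @ 5: {}  — no active states
rest 'cc' ignored (set empty)
end set {} — state 13 not in

Answer: REJECT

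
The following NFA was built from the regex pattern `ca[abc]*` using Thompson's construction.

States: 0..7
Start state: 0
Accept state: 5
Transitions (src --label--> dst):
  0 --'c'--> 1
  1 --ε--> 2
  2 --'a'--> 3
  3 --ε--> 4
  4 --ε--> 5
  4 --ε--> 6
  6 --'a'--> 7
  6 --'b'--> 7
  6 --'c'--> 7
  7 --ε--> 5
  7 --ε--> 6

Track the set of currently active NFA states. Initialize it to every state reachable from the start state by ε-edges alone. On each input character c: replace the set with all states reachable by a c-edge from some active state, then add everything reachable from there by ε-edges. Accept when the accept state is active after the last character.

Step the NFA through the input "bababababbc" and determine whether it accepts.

start: ε-closure({0}) = {0}
'b' @ 1: {}  — no active states
rest 'ababababbc' ignored (set empty)
final: {}; accept 5 not in set

Answer: REJECT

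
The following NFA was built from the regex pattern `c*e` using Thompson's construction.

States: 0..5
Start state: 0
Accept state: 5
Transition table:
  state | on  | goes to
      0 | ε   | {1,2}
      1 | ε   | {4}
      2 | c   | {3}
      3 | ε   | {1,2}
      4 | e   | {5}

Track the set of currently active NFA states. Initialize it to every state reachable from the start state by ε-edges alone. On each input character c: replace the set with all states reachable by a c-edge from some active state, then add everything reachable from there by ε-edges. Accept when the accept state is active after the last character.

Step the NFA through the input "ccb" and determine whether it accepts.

S₀ = ε-closure({0}) = {0,1,2,4}
'c' @ 1: {1,2,3,4}
'c' @ 2: {1,2,3,4}
'b' @ 3: {}  — no active states
final: {}; accept 5 not in set

Answer: REJECT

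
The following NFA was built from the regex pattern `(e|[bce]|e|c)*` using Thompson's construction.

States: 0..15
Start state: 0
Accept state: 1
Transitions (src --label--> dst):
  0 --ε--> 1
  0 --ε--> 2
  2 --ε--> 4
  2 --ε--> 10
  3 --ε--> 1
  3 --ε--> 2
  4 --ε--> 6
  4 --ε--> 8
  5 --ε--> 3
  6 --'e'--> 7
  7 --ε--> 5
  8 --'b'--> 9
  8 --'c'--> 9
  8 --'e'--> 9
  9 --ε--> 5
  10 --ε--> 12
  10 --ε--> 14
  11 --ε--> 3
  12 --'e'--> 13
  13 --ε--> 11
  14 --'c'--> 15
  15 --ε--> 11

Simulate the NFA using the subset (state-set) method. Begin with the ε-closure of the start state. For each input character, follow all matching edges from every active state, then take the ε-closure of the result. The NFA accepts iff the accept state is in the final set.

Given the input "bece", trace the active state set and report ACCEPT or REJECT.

initial (ε-close {0}): {0,1,2,4,6,8,10,12,14}
'b' @ 1: {1,2,3,4,5,6,8,9,10,12,14}  ✓accept
'e' @ 2: {1,2,3,4,5,6,7,8,9,10,11,12,13,14}  ✓accept
'c' @ 3: {1,2,3,4,5,6,8,9,10,11,12,14,15}  ✓accept
'e' @ 4: {1,2,3,4,5,6,7,8,9,10,11,12,13,14}  ✓accept
final: {1,2,3,4,5,6,7,8,9,10,11,12,13,14}; accept 1 in set

Answer: ACCEPT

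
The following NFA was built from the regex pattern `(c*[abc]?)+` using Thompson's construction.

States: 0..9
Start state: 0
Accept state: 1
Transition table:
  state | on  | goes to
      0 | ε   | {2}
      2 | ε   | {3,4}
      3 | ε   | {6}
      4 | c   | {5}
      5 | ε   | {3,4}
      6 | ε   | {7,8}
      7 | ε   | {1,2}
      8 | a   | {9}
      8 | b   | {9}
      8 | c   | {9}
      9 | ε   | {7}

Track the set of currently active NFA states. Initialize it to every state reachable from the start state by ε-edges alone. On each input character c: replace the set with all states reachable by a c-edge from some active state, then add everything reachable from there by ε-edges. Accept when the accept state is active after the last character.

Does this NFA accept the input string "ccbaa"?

start: ε-closure({0}) = {0,1,2,3,4,6,7,8}
'c' @ 1: {1,2,3,4,5,6,7,8,9}  ✓accept
'c' @ 2: {1,2,3,4,5,6,7,8,9}  ✓accept
'b' @ 3: {1,2,3,4,6,7,8,9}  ✓accept
'a' @ 4: {1,2,3,4,6,7,8,9}  ✓accept
'a' @ 5: {1,2,3,4,6,7,8,9}  ✓accept
final: {1,2,3,4,6,7,8,9}; accept 1 in set

Answer: ACCEPT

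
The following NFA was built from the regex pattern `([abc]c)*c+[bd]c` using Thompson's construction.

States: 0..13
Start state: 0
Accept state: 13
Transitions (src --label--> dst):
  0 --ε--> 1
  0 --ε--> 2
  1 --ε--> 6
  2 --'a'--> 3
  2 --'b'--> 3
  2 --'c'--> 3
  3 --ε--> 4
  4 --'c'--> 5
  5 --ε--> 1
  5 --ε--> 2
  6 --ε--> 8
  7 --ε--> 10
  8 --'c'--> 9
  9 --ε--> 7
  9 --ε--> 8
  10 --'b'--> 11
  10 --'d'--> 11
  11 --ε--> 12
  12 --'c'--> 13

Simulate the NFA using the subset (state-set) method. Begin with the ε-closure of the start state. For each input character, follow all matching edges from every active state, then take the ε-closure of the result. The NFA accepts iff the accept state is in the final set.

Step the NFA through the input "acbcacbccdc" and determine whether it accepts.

start: ε-closure({0}) = {0,1,2,6,8}
'a' @ 1: {3,4}
'c' @ 2: {1,2,5,6,8}
'b' @ 3: {3,4}
'c' @ 4: {1,2,5,6,8}
'a' @ 5: {3,4}
'c' @ 6: {1,2,5,6,8}
'b' @ 7: {3,4}
'c' @ 8: {1,2,5,6,8}
'c' @ 9: {3,4,7,8,9,10}
'd' @ 10: {11,12}
'c' @ 11: {13}  (accept∈set)
end set {13} — state 13 in

Answer: ACCEPT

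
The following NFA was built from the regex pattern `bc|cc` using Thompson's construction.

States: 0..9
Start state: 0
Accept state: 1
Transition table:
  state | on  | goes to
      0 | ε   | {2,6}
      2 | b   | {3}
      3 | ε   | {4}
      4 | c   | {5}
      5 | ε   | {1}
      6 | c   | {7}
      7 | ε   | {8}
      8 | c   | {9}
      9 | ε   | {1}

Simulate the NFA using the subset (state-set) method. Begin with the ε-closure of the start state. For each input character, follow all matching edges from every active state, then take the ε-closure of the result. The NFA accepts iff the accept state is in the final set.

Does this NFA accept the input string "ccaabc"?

S₀ = ε-closure({0}) = {0,2,6}
'c' @ 1: {7,8}
'c' @ 2: {1,9}  (accept∈set)
'a' @ 3: {}  — state set empty
rest 'abc' ignored (set empty)
after full input: {}  (accept=1 not in)

Answer: REJECT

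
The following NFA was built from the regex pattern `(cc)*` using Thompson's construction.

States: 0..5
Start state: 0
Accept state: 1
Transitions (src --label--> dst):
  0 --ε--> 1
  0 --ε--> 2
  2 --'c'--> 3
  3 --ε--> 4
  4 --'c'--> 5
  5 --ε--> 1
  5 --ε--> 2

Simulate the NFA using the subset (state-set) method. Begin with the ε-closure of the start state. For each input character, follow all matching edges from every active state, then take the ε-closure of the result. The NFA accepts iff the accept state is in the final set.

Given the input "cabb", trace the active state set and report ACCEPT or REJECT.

initial (ε-close {0}): {0,1,2}
'c' @ 1: {3,4}
'a' @ 2: {}  — state set empty
rest 'bb' ignored (set empty)
final: {}; accept 1 not in set

Answer: REJECT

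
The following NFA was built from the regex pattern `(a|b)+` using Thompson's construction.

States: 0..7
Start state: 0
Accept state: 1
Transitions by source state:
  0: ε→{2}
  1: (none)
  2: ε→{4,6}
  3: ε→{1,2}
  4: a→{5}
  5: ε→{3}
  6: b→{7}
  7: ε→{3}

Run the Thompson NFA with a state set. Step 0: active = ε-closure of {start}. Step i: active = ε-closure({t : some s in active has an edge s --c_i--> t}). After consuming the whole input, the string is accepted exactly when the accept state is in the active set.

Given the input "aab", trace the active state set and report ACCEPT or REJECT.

S₀ = ε-closure({0}) = {0,2,4,6}
'a' @ 1: {1,2,3,4,5,6}  [accepting]
'a' @ 2: {1,2,3,4,5,6}  [accepting]
'b' @ 3: {1,2,3,4,6,7}  [accepting]
final: {1,2,3,4,6,7}; accept 1 in set

Answer: ACCEPT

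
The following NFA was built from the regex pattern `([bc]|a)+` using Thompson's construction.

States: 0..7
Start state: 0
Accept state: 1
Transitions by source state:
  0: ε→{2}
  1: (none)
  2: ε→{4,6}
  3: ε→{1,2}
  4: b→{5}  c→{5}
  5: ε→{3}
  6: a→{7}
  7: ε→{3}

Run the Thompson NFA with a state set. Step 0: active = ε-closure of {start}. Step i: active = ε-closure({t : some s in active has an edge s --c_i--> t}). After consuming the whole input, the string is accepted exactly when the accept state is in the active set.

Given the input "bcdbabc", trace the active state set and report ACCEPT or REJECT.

Answer: REJECT

Steps:
start: ε-closure({0}) = {0,2,4,6}
'b' @ 1: {1,2,3,4,5,6}  ✓accept
'c' @ 2: {1,2,3,4,5,6}  ✓accept
'd' @ 3: {}  — state set empty
rest 'babc' ignored (set empty)
end set {} — state 1 not in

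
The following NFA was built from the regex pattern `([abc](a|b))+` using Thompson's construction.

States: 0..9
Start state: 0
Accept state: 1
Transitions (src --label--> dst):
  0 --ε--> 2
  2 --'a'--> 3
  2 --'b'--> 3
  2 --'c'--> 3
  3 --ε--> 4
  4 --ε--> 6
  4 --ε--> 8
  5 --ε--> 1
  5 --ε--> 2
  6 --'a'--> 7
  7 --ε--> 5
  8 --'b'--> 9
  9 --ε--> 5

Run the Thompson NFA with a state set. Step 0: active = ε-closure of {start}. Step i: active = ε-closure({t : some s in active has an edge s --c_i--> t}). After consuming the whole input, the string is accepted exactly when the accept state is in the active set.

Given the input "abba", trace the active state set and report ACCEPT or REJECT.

S₀ = ε-closure({0}) = {0,2}
'a' @ 1: {3,4,6,8}
'b' @ 2: {1,2,5,9}  ✓accept
'b' @ 3: {3,4,6,8}
'a' @ 4: {1,2,5,7}  ✓accept
end set {1,2,5,7} — state 1 in

Answer: ACCEPT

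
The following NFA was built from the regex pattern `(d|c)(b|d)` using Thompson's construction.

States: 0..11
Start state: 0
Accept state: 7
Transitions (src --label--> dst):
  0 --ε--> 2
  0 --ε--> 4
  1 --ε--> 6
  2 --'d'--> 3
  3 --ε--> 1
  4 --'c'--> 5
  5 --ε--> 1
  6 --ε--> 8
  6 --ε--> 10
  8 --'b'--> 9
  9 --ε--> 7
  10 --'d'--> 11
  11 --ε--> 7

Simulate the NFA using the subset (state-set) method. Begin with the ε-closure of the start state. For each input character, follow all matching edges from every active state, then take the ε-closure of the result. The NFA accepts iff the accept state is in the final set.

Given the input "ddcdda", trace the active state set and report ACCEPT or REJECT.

S₀ = ε-closure({0}) = {0,2,4}
'd' @ 1: {1,3,6,8,10}
'd' @ 2: {7,11}  (accept∈set)
'c' @ 3: {}  — no active states
rest 'dda' ignored (set empty)
final: {}; accept 7 not in set

Answer: REJECT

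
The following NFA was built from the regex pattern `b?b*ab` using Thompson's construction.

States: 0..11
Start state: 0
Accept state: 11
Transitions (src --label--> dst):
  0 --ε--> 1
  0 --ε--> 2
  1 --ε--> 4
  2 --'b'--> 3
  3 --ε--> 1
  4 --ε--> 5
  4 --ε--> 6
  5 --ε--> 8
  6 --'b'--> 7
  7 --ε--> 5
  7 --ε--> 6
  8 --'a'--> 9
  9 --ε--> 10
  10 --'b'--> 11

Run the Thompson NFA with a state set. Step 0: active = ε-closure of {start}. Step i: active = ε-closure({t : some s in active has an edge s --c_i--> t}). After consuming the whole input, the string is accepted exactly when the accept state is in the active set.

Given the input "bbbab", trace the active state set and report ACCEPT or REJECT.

Answer: ACCEPT

Trace:
initial (ε-close {0}): {0,1,2,4,5,6,8}
'b' @ 1: {1,3,4,5,6,7,8}
'b' @ 2: {5,6,7,8}
'b' @ 3: {5,6,7,8}
'a' @ 4: {9,10}
'b' @ 5: {11}  (accept∈set)
final: {11}; accept 11 in set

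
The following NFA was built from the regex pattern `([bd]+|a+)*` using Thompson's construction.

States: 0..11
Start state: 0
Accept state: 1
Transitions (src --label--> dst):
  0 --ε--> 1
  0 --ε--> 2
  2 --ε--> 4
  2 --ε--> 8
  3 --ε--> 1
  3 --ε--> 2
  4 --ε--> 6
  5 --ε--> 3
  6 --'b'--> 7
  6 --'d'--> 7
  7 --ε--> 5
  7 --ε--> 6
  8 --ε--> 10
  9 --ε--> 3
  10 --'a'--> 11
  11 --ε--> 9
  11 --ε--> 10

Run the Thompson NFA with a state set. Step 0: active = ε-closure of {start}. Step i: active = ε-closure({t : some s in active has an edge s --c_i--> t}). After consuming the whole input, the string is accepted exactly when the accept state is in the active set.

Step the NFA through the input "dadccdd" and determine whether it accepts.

Answer: REJECT

Steps:
start: ε-closure({0}) = {0,1,2,4,6,8,10}
'd' @ 1: {1,2,3,4,5,6,7,8,10}  ✓accept
'a' @ 2: {1,2,3,4,6,8,9,10,11}  ✓accept
'd' @ 3: {1,2,3,4,5,6,7,8,10}  ✓accept
'c' @ 4: {}  — no active states
rest 'cdd' ignored (set empty)
end set {} — state 1 not in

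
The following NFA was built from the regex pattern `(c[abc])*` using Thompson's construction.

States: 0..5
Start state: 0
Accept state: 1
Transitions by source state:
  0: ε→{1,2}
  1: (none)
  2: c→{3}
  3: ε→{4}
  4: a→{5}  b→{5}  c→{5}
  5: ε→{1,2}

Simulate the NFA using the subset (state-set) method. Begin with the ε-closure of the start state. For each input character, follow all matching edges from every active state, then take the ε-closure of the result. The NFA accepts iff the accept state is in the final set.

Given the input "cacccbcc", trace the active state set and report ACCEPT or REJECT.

Answer: ACCEPT

Derivation:
start: ε-closure({0}) = {0,1,2}
'c' @ 1: {3,4}
'a' @ 2: {1,2,5}  ✓accept
'c' @ 3: {3,4}
'c' @ 4: {1,2,5}  ✓accept
'c' @ 5: {3,4}
'b' @ 6: {1,2,5}  ✓accept
'c' @ 7: {3,4}
'c' @ 8: {1,2,5}  ✓accept
end set {1,2,5} — state 1 in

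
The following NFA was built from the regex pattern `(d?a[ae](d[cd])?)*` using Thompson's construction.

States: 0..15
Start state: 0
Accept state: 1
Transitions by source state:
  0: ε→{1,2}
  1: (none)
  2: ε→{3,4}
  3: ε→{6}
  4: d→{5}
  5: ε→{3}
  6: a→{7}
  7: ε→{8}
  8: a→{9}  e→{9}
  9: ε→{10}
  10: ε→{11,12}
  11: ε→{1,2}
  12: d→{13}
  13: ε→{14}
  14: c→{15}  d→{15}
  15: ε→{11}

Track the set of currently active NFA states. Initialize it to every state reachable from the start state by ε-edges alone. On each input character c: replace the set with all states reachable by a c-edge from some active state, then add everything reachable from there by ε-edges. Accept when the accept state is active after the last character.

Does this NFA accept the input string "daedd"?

initial (ε-close {0}): {0,1,2,3,4,6}
'd' @ 1: {3,5,6}
'a' @ 2: {7,8}
'e' @ 3: {1,2,3,4,6,9,10,11,12}  (accept∈set)
'd' @ 4: {3,5,6,13,14}
'd' @ 5: {1,2,3,4,6,11,15}  (accept∈set)
after full input: {1,2,3,4,6,11,15}  (accept=1 in)

Answer: ACCEPT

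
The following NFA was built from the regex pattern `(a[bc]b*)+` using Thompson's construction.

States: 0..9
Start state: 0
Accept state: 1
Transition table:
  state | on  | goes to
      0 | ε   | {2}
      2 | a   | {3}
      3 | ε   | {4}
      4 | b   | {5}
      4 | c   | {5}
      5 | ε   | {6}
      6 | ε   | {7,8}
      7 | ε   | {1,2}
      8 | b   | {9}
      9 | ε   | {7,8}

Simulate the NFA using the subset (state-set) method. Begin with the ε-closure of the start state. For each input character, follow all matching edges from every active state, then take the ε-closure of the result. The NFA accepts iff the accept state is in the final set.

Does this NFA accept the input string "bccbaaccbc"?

S₀ = ε-closure({0}) = {0,2}
'b' @ 1: {}  — no active states
rest 'ccbaaccbc' ignored (set empty)
after full input: {}  (accept=1 not in)

Answer: REJECT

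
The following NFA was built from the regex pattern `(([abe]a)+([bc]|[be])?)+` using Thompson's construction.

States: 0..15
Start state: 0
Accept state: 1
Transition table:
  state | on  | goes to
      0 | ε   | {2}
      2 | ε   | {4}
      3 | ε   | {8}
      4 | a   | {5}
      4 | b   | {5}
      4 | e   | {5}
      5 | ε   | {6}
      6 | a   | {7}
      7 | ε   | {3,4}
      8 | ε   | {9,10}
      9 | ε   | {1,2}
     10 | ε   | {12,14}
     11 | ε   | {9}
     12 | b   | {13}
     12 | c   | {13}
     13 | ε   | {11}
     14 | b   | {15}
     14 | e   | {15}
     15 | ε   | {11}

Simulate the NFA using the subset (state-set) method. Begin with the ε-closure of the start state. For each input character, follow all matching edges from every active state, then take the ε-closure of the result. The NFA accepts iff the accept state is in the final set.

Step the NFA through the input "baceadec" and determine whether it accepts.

Answer: REJECT

Steps:
initial (ε-close {0}): {0,2,4}
'b' @ 1: {5,6}
'a' @ 2: {1,2,3,4,7,8,9,10,12,14}  (accept∈set)
'c' @ 3: {1,2,4,9,11,13}  (accept∈set)
'e' @ 4: {5,6}
'a' @ 5: {1,2,3,4,7,8,9,10,12,14}  (accept∈set)
'd' @ 6: {}  — dead — no transitions
rest 'ec' ignored (set empty)
end set {} — state 1 not in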